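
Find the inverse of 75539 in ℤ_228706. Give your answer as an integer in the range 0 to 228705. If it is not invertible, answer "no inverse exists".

Run Euclid on (228706, 75539):
228706 = 3×75539 + 2089
75539 = 36×2089 + 335
2089 = 6×335 + 79
335 = 4×79 + 19
79 = 4×19 + 3
19 = 6×3 + 1
3 = 3×1 + 0
The gcd is 1. Working backward:
1 = 19 − 6·3
1 = −6·79 + 25·19
1 = 25·335 − 106·79
1 = −106·2089 + 661·335
1 = 661·75539 − 23902·2089
1 = −23902·228706 + 72367·75539
So 75539·72367 ≡ 1 (mod 228706).

72367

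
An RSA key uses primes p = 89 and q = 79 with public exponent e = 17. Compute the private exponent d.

5249

φ(n) = (p−1)(q−1) = 88·78 = 6864.
Need d with 17·d ≡ 1 (mod 6864). Apply the extended Euclidean algorithm:
6864 = 403*17 + 13
17 = 1*13 + 4
13 = 3*4 + 1
4 = 4*1 + 0
Back-substitute:
1 = 13 − 3·4
1 = −3·17 + 4·13
1 = 4·6864 − 1615·17
So 17·(-1615) ≡ 1 (mod 6864), hence d ≡ -1615 ≡ 5249 (mod 6864).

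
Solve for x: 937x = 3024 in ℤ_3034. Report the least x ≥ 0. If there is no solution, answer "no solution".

2694

First find gcd(937, 3034):
3034 = 3·937 + 223
937 = 4·223 + 45
223 = 4·45 + 43
45 = 1·43 + 2
43 = 21·2 + 1
2 = 2·1 + 0
gcd = 1, so a unique solution mod 3034 exists.
Back-substitute for the Bézout coefficients:
1 = 43 − 21·2
1 = −21·45 + 22·43
1 = 22·223 − 109·45
1 = −109·937 + 458·223
1 = 458·3034 − 1483·937
So 937·(-1483) ≡ 1 (mod 3034), giving 937⁻¹ ≡ 1551.
x ≡ 937⁻¹·3024 ≡ 1551·3024 ≡ 2694 (mod 3034).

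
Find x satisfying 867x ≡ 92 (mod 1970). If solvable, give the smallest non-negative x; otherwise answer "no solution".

First find gcd(867, 1970):
1970 = 2×867 + 236
867 = 3×236 + 159
236 = 1×159 + 77
159 = 2×77 + 5
77 = 15×5 + 2
5 = 2×2 + 1
2 = 2×1 + 0
gcd = 1, so a unique solution mod 1970 exists.
Back-substitute for the Bézout coefficients:
1 = 5 − 2·2
1 = −2·77 + 31·5
1 = 31·159 − 64·77
1 = −64·236 + 95·159
1 = 95·867 − 349·236
1 = −349·1970 + 793·867
So 867·(793) ≡ 1 (mod 1970), giving 867⁻¹ ≡ 793.
x ≡ 867⁻¹·92 ≡ 793·92 ≡ 66 (mod 1970).

66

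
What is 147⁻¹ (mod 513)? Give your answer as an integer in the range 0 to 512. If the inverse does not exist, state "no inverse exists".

no inverse exists

Euclidean algorithm on 513, 147:
513 = 3*147 + 72
147 = 2*72 + 3
72 = 24*3 + 0
The gcd is 3, not 1, hence no inverse exists.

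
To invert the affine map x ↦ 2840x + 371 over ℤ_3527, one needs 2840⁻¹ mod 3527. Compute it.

2952

Apply the Euclidean algorithm to 3527 and 2840:
3527 = 1·2840 + 687
2840 = 4·687 + 92
687 = 7·92 + 43
92 = 2·43 + 6
43 = 7·6 + 1
6 = 6·1 + 0
The gcd is 1. Working backward:
1 = 43 − 7·6
1 = −7·92 + 15·43
1 = 15·687 − 112·92
1 = −112·2840 + 463·687
1 = 463·3527 − 575·2840
So 2840·(-575) ≡ 1 (mod 3527), and -575 ≡ 2952 (mod 3527).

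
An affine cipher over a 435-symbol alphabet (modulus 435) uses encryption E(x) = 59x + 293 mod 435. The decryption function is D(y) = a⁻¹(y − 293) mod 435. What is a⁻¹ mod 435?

59

Run Euclid on (435, 59):
435 = 7*59 + 22
59 = 2*22 + 15
22 = 1*15 + 7
15 = 2*7 + 1
7 = 7*1 + 0
The gcd is 1. Working backward:
1 = 15 − 2·7
1 = −2·22 + 3·15
1 = 3·59 − 8·22
1 = −8·435 + 59·59
So 59·59 ≡ 1 (mod 435).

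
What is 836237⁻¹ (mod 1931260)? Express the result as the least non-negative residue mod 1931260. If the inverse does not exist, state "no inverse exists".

395773

Extended Euclidean algorithm:
1931260 = 2·836237 + 258786
836237 = 3·258786 + 59879
258786 = 4·59879 + 19270
59879 = 3·19270 + 2069
19270 = 9·2069 + 649
2069 = 3·649 + 122
649 = 5·122 + 39
122 = 3·39 + 5
39 = 7·5 + 4
5 = 1·4 + 1
4 = 4·1 + 0
gcd = 1, so the inverse exists. Back-substitute:
1 = 5 − 4
1 = −39 + 8·5
1 = 8·122 − 25·39
1 = −25·649 + 133·122
1 = 133·2069 − 424·649
1 = −424·19270 + 3949·2069
1 = 3949·59879 − 12271·19270
1 = −12271·258786 + 53033·59879
1 = 53033·836237 − 171370·258786
1 = −171370·1931260 + 395773·836237
So 836237·395773 ≡ 1 (mod 1931260).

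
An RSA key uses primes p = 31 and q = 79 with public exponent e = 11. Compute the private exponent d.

φ(n) = (p−1)(q−1) = 30·78 = 2340.
Need d with 11·d ≡ 1 (mod 2340). Apply the extended Euclidean algorithm:
2340 = 212×11 + 8
11 = 1×8 + 3
8 = 2×3 + 2
3 = 1×2 + 1
2 = 2×1 + 0
Back-substitute:
1 = 3 − 2
1 = −8 + 3·3
1 = 3·11 − 4·8
1 = −4·2340 + 851·11
So 11·851 ≡ 1 (mod 2340), hence d = 851.

851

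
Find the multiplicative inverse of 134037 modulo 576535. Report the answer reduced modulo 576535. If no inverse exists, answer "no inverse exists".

Run Euclid on (576535, 134037):
576535 = 4·134037 + 40387
134037 = 3·40387 + 12876
40387 = 3·12876 + 1759
12876 = 7·1759 + 563
1759 = 3·563 + 70
563 = 8·70 + 3
70 = 23·3 + 1
3 = 3·1 + 0
Since gcd(134037, 576535) = 1, back-substitute to write 1 as a combination:
1 = 70 − 23·3
1 = −23·563 + 185·70
1 = 185·1759 − 578·563
1 = −578·12876 + 4231·1759
1 = 4231·40387 − 13271·12876
1 = −13271·134037 + 44044·40387
1 = 44044·576535 − 189447·134037
Thus 134037·(-189447) ≡ 1 (mod 576535); reducing, -189447 mod 576535 = 387088.

387088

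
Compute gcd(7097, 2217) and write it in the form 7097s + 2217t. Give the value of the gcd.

1

Repeated division:
7097 = 3·2217 + 446
2217 = 4·446 + 433
446 = 1·433 + 13
433 = 33·13 + 4
13 = 3·4 + 1
4 = 4·1 + 0
gcd(7097, 2217) = 1.
Express as a combination:
1 = 13 − 3·4
1 = −3·433 + 100·13
1 = 100·446 − 103·433
1 = −103·2217 + 512·446
1 = 512·7097 − 1639·2217
So 1 = (512)·7097 + (-1639)·2217.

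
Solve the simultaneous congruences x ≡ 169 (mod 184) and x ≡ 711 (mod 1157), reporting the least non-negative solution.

Write x = 169 + 184·k. Then 184·k ≡ 711 − 169 ≡ 542 (mod 1157).
Need 184⁻¹ mod 1157. Extended Euclid on (1157, 184):
1157 = 6·184 + 53
184 = 3·53 + 25
53 = 2·25 + 3
25 = 8·3 + 1
3 = 3·1 + 0
Back-substitute:
1 = 25 − 8·3
1 = −8·53 + 17·25
1 = 17·184 − 59·53
1 = −59·1157 + 371·184
184⁻¹ ≡ 371 (mod 1157), so k ≡ 371·542 ≡ 921 (mod 1157).
x = 169 + 184·921 = 169633.

169633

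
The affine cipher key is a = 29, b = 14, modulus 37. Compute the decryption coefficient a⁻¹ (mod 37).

23

Run Euclid on (37, 29):
37 = 1·29 + 8
29 = 3·8 + 5
8 = 1·5 + 3
5 = 1·3 + 2
3 = 1·2 + 1
2 = 2·1 + 0
gcd = 1, so the inverse exists. Back-substitute:
1 = 3 − 2
1 = −5 + 2·3
1 = 2·8 − 3·5
1 = −3·29 + 11·8
1 = 11·37 − 14·29
Thus 29·(-14) ≡ 1 (mod 37); reducing, -14 mod 37 = 23.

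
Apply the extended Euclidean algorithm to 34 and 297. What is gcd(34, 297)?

Repeated division:
297 = 8·34 + 25
34 = 1·25 + 9
25 = 2·9 + 7
9 = 1·7 + 2
7 = 3·2 + 1
2 = 2·1 + 0
gcd(34, 297) = 1.
Working backward:
1 = 7 − 3·2
1 = −3·9 + 4·7
1 = 4·25 − 11·9
1 = −11·34 + 15·25
1 = 15·297 − 131·34
So 1 = (15)·297 + (-131)·34.

1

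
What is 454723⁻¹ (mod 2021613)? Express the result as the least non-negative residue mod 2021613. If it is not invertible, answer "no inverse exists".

Run Euclid on (2021613, 454723):
2021613 = 4·454723 + 202721
454723 = 2·202721 + 49281
202721 = 4·49281 + 5597
49281 = 8·5597 + 4505
5597 = 1·4505 + 1092
4505 = 4·1092 + 137
1092 = 7·137 + 133
137 = 1·133 + 4
133 = 33·4 + 1
4 = 4·1 + 0
gcd = 1, so the inverse exists. Back-substitute:
1 = 133 − 33·4
1 = −33·137 + 34·133
1 = 34·1092 − 271·137
1 = −271·4505 + 1118·1092
1 = 1118·5597 − 1389·4505
1 = −1389·49281 + 12230·5597
1 = 12230·202721 − 50309·49281
1 = −50309·454723 + 112848·202721
1 = 112848·2021613 − 501701·454723
Hence 454723⁻¹ ≡ -501701 ≡ 1519912 (mod 2021613).

1519912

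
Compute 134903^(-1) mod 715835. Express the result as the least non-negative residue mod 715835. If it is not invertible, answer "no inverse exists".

Apply the Euclidean algorithm to 715835 and 134903:
715835 = 5*134903 + 41320
134903 = 3*41320 + 10943
41320 = 3*10943 + 8491
10943 = 1*8491 + 2452
8491 = 3*2452 + 1135
2452 = 2*1135 + 182
1135 = 6*182 + 43
182 = 4*43 + 10
43 = 4*10 + 3
10 = 3*3 + 1
3 = 3*1 + 0
The gcd is 1. Working backward:
1 = 10 − 3·3
1 = −3·43 + 13·10
1 = 13·182 − 55·43
1 = −55·1135 + 343·182
1 = 343·2452 − 741·1135
1 = −741·8491 + 2566·2452
1 = 2566·10943 − 3307·8491
1 = −3307·41320 + 12487·10943
1 = 12487·134903 − 40768·41320
1 = −40768·715835 + 216327·134903
So 134903·216327 ≡ 1 (mod 715835).

216327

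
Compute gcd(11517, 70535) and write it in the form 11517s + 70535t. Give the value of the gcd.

1

Euclidean algorithm:
70535 = 6×11517 + 1433
11517 = 8×1433 + 53
1433 = 27×53 + 2
53 = 26×2 + 1
2 = 2×1 + 0
gcd(11517, 70535) = 1.
Express as a combination:
1 = 53 − 26·2
1 = −26·1433 + 703·53
1 = 703·11517 − 5650·1433
1 = −5650·70535 + 34603·11517
So 1 = (-5650)·70535 + (34603)·11517.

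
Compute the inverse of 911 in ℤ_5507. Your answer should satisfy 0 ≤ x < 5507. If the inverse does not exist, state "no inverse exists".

4298

Run Euclid on (5507, 911):
5507 = 6×911 + 41
911 = 22×41 + 9
41 = 4×9 + 5
9 = 1×5 + 4
5 = 1×4 + 1
4 = 4×1 + 0
gcd = 1, so the inverse exists. Back-substitute:
1 = 5 − 4
1 = −9 + 2·5
1 = 2·41 − 9·9
1 = −9·911 + 200·41
1 = 200·5507 − 1209·911
Hence 911⁻¹ ≡ -1209 ≡ 4298 (mod 5507).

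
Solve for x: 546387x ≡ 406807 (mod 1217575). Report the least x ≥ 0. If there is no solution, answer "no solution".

823011

First find gcd(546387, 1217575):
1217575 = 2*546387 + 124801
546387 = 4*124801 + 47183
124801 = 2*47183 + 30435
47183 = 1*30435 + 16748
30435 = 1*16748 + 13687
16748 = 1*13687 + 3061
13687 = 4*3061 + 1443
3061 = 2*1443 + 175
1443 = 8*175 + 43
175 = 4*43 + 3
43 = 14*3 + 1
3 = 3*1 + 0
gcd = 1, so a unique solution mod 1217575 exists.
Back-substitute for the Bézout coefficients:
1 = 43 − 14·3
1 = −14·175 + 57·43
1 = 57·1443 − 470·175
1 = −470·3061 + 997·1443
1 = 997·13687 − 4458·3061
1 = −4458·16748 + 5455·13687
1 = 5455·30435 − 9913·16748
1 = −9913·47183 + 15368·30435
1 = 15368·124801 − 40649·47183
1 = −40649·546387 + 177964·124801
1 = 177964·1217575 − 396577·546387
So 546387·(-396577) ≡ 1 (mod 1217575), giving 546387⁻¹ ≡ 820998.
x ≡ 546387⁻¹·406807 ≡ 820998·406807 ≡ 823011 (mod 1217575).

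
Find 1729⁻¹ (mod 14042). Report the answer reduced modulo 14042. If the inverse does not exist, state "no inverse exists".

no inverse exists

Compute gcd(1729, 14042):
14042 = 8·1729 + 210
1729 = 8·210 + 49
210 = 4·49 + 14
49 = 3·14 + 7
14 = 2·7 + 0
Since gcd = 7 > 1, 1729 is not a unit mod 14042.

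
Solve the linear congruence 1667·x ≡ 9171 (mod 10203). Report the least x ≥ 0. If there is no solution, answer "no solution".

First find gcd(1667, 10203):
10203 = 6*1667 + 201
1667 = 8*201 + 59
201 = 3*59 + 24
59 = 2*24 + 11
24 = 2*11 + 2
11 = 5*2 + 1
2 = 2*1 + 0
gcd = 1, so a unique solution mod 10203 exists.
Back-substitute for the Bézout coefficients:
1 = 11 − 5·2
1 = −5·24 + 11·11
1 = 11·59 − 27·24
1 = −27·201 + 92·59
1 = 92·1667 − 763·201
1 = −763·10203 + 4670·1667
So 1667·(4670) ≡ 1 (mod 10203), giving 1667⁻¹ ≡ 4670.
x ≡ 1667⁻¹·9171 ≡ 4670·9171 ≡ 6579 (mod 10203).

6579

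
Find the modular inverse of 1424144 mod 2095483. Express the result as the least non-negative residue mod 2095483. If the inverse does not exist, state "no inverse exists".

294699

Extended Euclidean algorithm:
2095483 = 1·1424144 + 671339
1424144 = 2·671339 + 81466
671339 = 8·81466 + 19611
81466 = 4·19611 + 3022
19611 = 6·3022 + 1479
3022 = 2·1479 + 64
1479 = 23·64 + 7
64 = 9·7 + 1
7 = 7·1 + 0
gcd = 1, so the inverse exists. Back-substitute:
1 = 64 − 9·7
1 = −9·1479 + 208·64
1 = 208·3022 − 425·1479
1 = −425·19611 + 2758·3022
1 = 2758·81466 − 11457·19611
1 = −11457·671339 + 94414·81466
1 = 94414·1424144 − 200285·671339
1 = −200285·2095483 + 294699·1424144
So 1424144·294699 ≡ 1 (mod 2095483).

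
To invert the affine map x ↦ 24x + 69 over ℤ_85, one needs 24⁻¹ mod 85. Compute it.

Apply the Euclidean algorithm to 85 and 24:
85 = 3·24 + 13
24 = 1·13 + 11
13 = 1·11 + 2
11 = 5·2 + 1
2 = 2·1 + 0
gcd = 1, so the inverse exists. Back-substitute:
1 = 11 − 5·2
1 = −5·13 + 6·11
1 = 6·24 − 11·13
1 = −11·85 + 39·24
So 24·39 ≡ 1 (mod 85).

39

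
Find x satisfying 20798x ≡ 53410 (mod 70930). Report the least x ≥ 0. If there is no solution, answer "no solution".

First find gcd(20798, 70930):
70930 = 3*20798 + 8536
20798 = 2*8536 + 3726
8536 = 2*3726 + 1084
3726 = 3*1084 + 474
1084 = 2*474 + 136
474 = 3*136 + 66
136 = 2*66 + 4
66 = 16*4 + 2
4 = 2*2 + 0
gcd = 2 and 2 | 53410, so solutions exist. Divide through by 2: 10399x ≡ 26705 (mod 35465).
Now find 10399⁻¹ mod 35465:
35465 = 3×10399 + 4268
10399 = 2×4268 + 1863
4268 = 2×1863 + 542
1863 = 3×542 + 237
542 = 2×237 + 68
237 = 3×68 + 33
68 = 2×33 + 2
33 = 16×2 + 1
2 = 2×1 + 0
Back-substitute:
1 = 33 − 16·2
1 = −16·68 + 33·33
1 = 33·237 − 115·68
1 = −115·542 + 263·237
1 = 263·1863 − 904·542
1 = −904·4268 + 2071·1863
1 = 2071·10399 − 5046·4268
1 = −5046·35465 + 17209·10399
So 10399⁻¹ ≡ 17209 (mod 35465).
Then x ≡ 17209·26705 ≡ 10875 (mod 35465); the smallest non-negative solution is x = 10875.

10875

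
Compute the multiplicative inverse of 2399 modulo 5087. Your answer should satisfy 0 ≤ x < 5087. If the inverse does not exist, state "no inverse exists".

3450

Extended Euclidean algorithm:
5087 = 2×2399 + 289
2399 = 8×289 + 87
289 = 3×87 + 28
87 = 3×28 + 3
28 = 9×3 + 1
3 = 3×1 + 0
The gcd is 1. Working backward:
1 = 28 − 9·3
1 = −9·87 + 28·28
1 = 28·289 − 93·87
1 = −93·2399 + 772·289
1 = 772·5087 − 1637·2399
Thus 2399·(-1637) ≡ 1 (mod 5087); reducing, -1637 mod 5087 = 3450.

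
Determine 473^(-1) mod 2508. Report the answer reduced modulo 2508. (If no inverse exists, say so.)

Compute gcd(473, 2508):
2508 = 5·473 + 143
473 = 3·143 + 44
143 = 3·44 + 11
44 = 4·11 + 0
gcd(473, 2508) = 11 ≠ 1, so 473 has no multiplicative inverse modulo 2508.

no inverse exists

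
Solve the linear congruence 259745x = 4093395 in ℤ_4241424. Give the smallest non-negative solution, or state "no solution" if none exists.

First find gcd(259745, 4241424):
4241424 = 16·259745 + 85504
259745 = 3·85504 + 3233
85504 = 26·3233 + 1446
3233 = 2·1446 + 341
1446 = 4·341 + 82
341 = 4·82 + 13
82 = 6·13 + 4
13 = 3·4 + 1
4 = 4·1 + 0
gcd = 1, so a unique solution mod 4241424 exists.
Back-substitute for the Bézout coefficients:
1 = 13 − 3·4
1 = −3·82 + 19·13
1 = 19·341 − 79·82
1 = −79·1446 + 335·341
1 = 335·3233 − 749·1446
1 = −749·85504 + 19809·3233
1 = 19809·259745 − 60176·85504
1 = −60176·4241424 + 982625·259745
So 259745·(982625) ≡ 1 (mod 4241424), giving 259745⁻¹ ≡ 982625.
x ≡ 259745⁻¹·4093395 ≡ 982625·4093395 ≡ 2639955 (mod 4241424).

2639955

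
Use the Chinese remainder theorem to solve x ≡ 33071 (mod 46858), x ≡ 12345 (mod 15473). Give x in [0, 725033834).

220781109

Write x = 33071 + 46858·k. Then 46858·k ≡ 12345 − 33071 ≡ 10220 (mod 15473).
Need 46858⁻¹ mod 15473. Extended Euclid on (15473, 439):
15473 = 35·439 + 108
439 = 4·108 + 7
108 = 15·7 + 3
7 = 2·3 + 1
3 = 3·1 + 0
Back-substitute:
1 = 7 − 2·3
1 = −2·108 + 31·7
1 = 31·439 − 126·108
1 = −126·15473 + 4441·439
46858⁻¹ ≡ 4441 (mod 15473), so k ≡ 4441·10220 ≡ 4711 (mod 15473).
x = 33071 + 46858·4711 = 220781109.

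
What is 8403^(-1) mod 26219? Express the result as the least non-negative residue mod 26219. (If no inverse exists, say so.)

Extended Euclidean algorithm:
26219 = 3*8403 + 1010
8403 = 8*1010 + 323
1010 = 3*323 + 41
323 = 7*41 + 36
41 = 1*36 + 5
36 = 7*5 + 1
5 = 5*1 + 0
Since gcd(8403, 26219) = 1, back-substitute to write 1 as a combination:
1 = 36 − 7·5
1 = −7·41 + 8·36
1 = 8·323 − 63·41
1 = −63·1010 + 197·323
1 = 197·8403 − 1639·1010
1 = −1639·26219 + 5114·8403
So 8403·5114 ≡ 1 (mod 26219).

5114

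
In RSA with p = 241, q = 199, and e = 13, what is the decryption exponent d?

φ(n) = (p−1)(q−1) = 240·198 = 47520.
Need d with 13·d ≡ 1 (mod 47520). Apply the extended Euclidean algorithm:
47520 = 3655·13 + 5
13 = 2·5 + 3
5 = 1·3 + 2
3 = 1·2 + 1
2 = 2·1 + 0
Back-substitute:
1 = 3 − 2
1 = −5 + 2·3
1 = 2·13 − 5·5
1 = −5·47520 + 18277·13
So 13·18277 ≡ 1 (mod 47520), hence d = 18277.

18277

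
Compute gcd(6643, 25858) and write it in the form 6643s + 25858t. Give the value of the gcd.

Repeated division:
25858 = 3×6643 + 5929
6643 = 1×5929 + 714
5929 = 8×714 + 217
714 = 3×217 + 63
217 = 3×63 + 28
63 = 2×28 + 7
28 = 4×7 + 0
gcd(6643, 25858) = 7.
Back-substituting:
7 = 63 − 2·28
7 = −2·217 + 7·63
7 = 7·714 − 23·217
7 = −23·5929 + 191·714
7 = 191·6643 − 214·5929
7 = −214·25858 + 833·6643
So 7 = (-214)·25858 + (833)·6643.

7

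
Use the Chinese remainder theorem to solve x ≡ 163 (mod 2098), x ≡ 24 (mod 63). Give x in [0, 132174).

Write x = 163 + 2098·k. Then 2098·k ≡ 24 − 163 ≡ 50 (mod 63).
Need 2098⁻¹ mod 63. Extended Euclid on (63, 19):
63 = 3*19 + 6
19 = 3*6 + 1
6 = 6*1 + 0
Back-substitute:
1 = 19 − 3·6
1 = −3·63 + 10·19
2098⁻¹ ≡ 10 (mod 63), so k ≡ 10·50 ≡ 59 (mod 63).
x = 163 + 2098·59 = 123945.

123945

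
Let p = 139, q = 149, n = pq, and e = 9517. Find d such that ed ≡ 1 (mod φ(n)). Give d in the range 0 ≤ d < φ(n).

9301

φ(n) = (p−1)(q−1) = 138·148 = 20424.
Need d with 9517·d ≡ 1 (mod 20424). Apply the extended Euclidean algorithm:
20424 = 2*9517 + 1390
9517 = 6*1390 + 1177
1390 = 1*1177 + 213
1177 = 5*213 + 112
213 = 1*112 + 101
112 = 1*101 + 11
101 = 9*11 + 2
11 = 5*2 + 1
2 = 2*1 + 0
Back-substitute:
1 = 11 − 5·2
1 = −5·101 + 46·11
1 = 46·112 − 51·101
1 = −51·213 + 97·112
1 = 97·1177 − 536·213
1 = −536·1390 + 633·1177
1 = 633·9517 − 4334·1390
1 = −4334·20424 + 9301·9517
So 9517·9301 ≡ 1 (mod 20424), hence d = 9301.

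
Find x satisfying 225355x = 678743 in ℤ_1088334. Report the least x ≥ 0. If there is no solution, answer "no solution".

16679

First find gcd(225355, 1088334):
1088334 = 4·225355 + 186914
225355 = 1·186914 + 38441
186914 = 4·38441 + 33150
38441 = 1·33150 + 5291
33150 = 6·5291 + 1404
5291 = 3·1404 + 1079
1404 = 1·1079 + 325
1079 = 3·325 + 104
325 = 3·104 + 13
104 = 8·13 + 0
gcd = 13 and 13 | 678743, so solutions exist. Divide through by 13: 17335x ≡ 52211 (mod 83718).
Now find 17335⁻¹ mod 83718:
83718 = 4*17335 + 14378
17335 = 1*14378 + 2957
14378 = 4*2957 + 2550
2957 = 1*2550 + 407
2550 = 6*407 + 108
407 = 3*108 + 83
108 = 1*83 + 25
83 = 3*25 + 8
25 = 3*8 + 1
8 = 8*1 + 0
Back-substitute:
1 = 25 − 3·8
1 = −3·83 + 10·25
1 = 10·108 − 13·83
1 = −13·407 + 49·108
1 = 49·2550 − 307·407
1 = −307·2957 + 356·2550
1 = 356·14378 − 1731·2957
1 = −1731·17335 + 2087·14378
1 = 2087·83718 − 10079·17335
So 17335·(-10079) ≡ 1 (mod 83718), i.e. 17335⁻¹ ≡ 73639.
Then x ≡ 73639·52211 ≡ 16679 (mod 83718); the smallest non-negative solution is x = 16679.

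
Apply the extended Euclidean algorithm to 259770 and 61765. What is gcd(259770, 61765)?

Euclidean algorithm:
259770 = 4·61765 + 12710
61765 = 4·12710 + 10925
12710 = 1·10925 + 1785
10925 = 6·1785 + 215
1785 = 8·215 + 65
215 = 3·65 + 20
65 = 3·20 + 5
20 = 4·5 + 0
gcd(259770, 61765) = 5.
Back-substituting:
5 = 65 − 3·20
5 = −3·215 + 10·65
5 = 10·1785 − 83·215
5 = −83·10925 + 508·1785
5 = 508·12710 − 591·10925
5 = −591·61765 + 2872·12710
5 = 2872·259770 − 12079·61765
So 5 = (2872)·259770 + (-12079)·61765.

5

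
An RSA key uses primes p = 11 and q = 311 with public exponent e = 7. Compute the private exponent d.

φ(n) = (p−1)(q−1) = 10·310 = 3100.
Need d with 7·d ≡ 1 (mod 3100). Apply the extended Euclidean algorithm:
3100 = 442×7 + 6
7 = 1×6 + 1
6 = 6×1 + 0
Back-substitute:
1 = 7 − 6
1 = −3100 + 443·7
So 7·443 ≡ 1 (mod 3100), hence d = 443.

443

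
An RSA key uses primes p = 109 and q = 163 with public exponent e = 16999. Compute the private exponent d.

φ(n) = (p−1)(q−1) = 108·162 = 17496.
Need d with 16999·d ≡ 1 (mod 17496). Apply the extended Euclidean algorithm:
17496 = 1·16999 + 497
16999 = 34·497 + 101
497 = 4·101 + 93
101 = 1·93 + 8
93 = 11·8 + 5
8 = 1·5 + 3
5 = 1·3 + 2
3 = 1·2 + 1
2 = 2·1 + 0
Back-substitute:
1 = 3 − 2
1 = −5 + 2·3
1 = 2·8 − 3·5
1 = −3·93 + 35·8
1 = 35·101 − 38·93
1 = −38·497 + 187·101
1 = 187·16999 − 6396·497
1 = −6396·17496 + 6583·16999
So 16999·6583 ≡ 1 (mod 17496), hence d = 6583.

6583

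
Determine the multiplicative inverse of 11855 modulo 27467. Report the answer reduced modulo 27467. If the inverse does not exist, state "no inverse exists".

Extended Euclidean algorithm:
27467 = 2×11855 + 3757
11855 = 3×3757 + 584
3757 = 6×584 + 253
584 = 2×253 + 78
253 = 3×78 + 19
78 = 4×19 + 2
19 = 9×2 + 1
2 = 2×1 + 0
Since gcd(11855, 27467) = 1, back-substitute to write 1 as a combination:
1 = 19 − 9·2
1 = −9·78 + 37·19
1 = 37·253 − 120·78
1 = −120·584 + 277·253
1 = 277·3757 − 1782·584
1 = −1782·11855 + 5623·3757
1 = 5623·27467 − 13028·11855
So 11855·(-13028) ≡ 1 (mod 27467), and -13028 ≡ 14439 (mod 27467).

14439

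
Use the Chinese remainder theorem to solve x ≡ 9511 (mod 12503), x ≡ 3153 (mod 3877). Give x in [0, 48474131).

17151124

Write x = 9511 + 12503·k. Then 12503·k ≡ 3153 − 9511 ≡ 1396 (mod 3877).
Need 12503⁻¹ mod 3877. Extended Euclid on (3877, 872):
3877 = 4*872 + 389
872 = 2*389 + 94
389 = 4*94 + 13
94 = 7*13 + 3
13 = 4*3 + 1
3 = 3*1 + 0
Back-substitute:
1 = 13 − 4·3
1 = −4·94 + 29·13
1 = 29·389 − 120·94
1 = −120·872 + 269·389
1 = 269·3877 − 1196·872
12503⁻¹ ≡ 2681 (mod 3877), so k ≡ 2681·1396 ≡ 1371 (mod 3877).
x = 9511 + 12503·1371 = 17151124.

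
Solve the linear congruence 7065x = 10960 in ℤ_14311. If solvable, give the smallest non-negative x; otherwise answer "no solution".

First find gcd(7065, 14311):
14311 = 2×7065 + 181
7065 = 39×181 + 6
181 = 30×6 + 1
6 = 6×1 + 0
gcd = 1, so a unique solution mod 14311 exists.
Back-substitute for the Bézout coefficients:
1 = 181 − 30·6
1 = −30·7065 + 1171·181
1 = 1171·14311 − 2372·7065
So 7065·(-2372) ≡ 1 (mod 14311), giving 7065⁻¹ ≡ 11939.
x ≡ 7065⁻¹·10960 ≡ 11939·10960 ≡ 5967 (mod 14311).

5967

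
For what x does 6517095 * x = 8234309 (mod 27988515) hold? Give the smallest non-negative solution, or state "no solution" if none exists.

gcd(6517095, 27988515):
27988515 = 4·6517095 + 1920135
6517095 = 3·1920135 + 756690
1920135 = 2·756690 + 406755
756690 = 1·406755 + 349935
406755 = 1·349935 + 56820
349935 = 6·56820 + 9015
56820 = 6·9015 + 2730
9015 = 3·2730 + 825
2730 = 3·825 + 255
825 = 3·255 + 60
255 = 4·60 + 15
60 = 4·15 + 0
gcd = 15, but 15 ∤ 8234309, so the congruence has no solution.

no solution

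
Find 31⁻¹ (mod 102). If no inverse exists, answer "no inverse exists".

Run Euclid on (102, 31):
102 = 3×31 + 9
31 = 3×9 + 4
9 = 2×4 + 1
4 = 4×1 + 0
The gcd is 1. Working backward:
1 = 9 − 2·4
1 = −2·31 + 7·9
1 = 7·102 − 23·31
Hence 31⁻¹ ≡ -23 ≡ 79 (mod 102).

79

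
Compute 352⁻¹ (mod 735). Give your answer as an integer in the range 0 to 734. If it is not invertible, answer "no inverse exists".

403

gcd(735, 352) by repeated division:
735 = 2×352 + 31
352 = 11×31 + 11
31 = 2×11 + 9
11 = 1×9 + 2
9 = 4×2 + 1
2 = 2×1 + 0
Since gcd(352, 735) = 1, back-substitute to write 1 as a combination:
1 = 9 − 4·2
1 = −4·11 + 5·9
1 = 5·31 − 14·11
1 = −14·352 + 159·31
1 = 159·735 − 332·352
Hence 352⁻¹ ≡ -332 ≡ 403 (mod 735).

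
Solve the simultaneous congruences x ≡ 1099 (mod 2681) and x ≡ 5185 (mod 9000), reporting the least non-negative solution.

8060185

Write x = 1099 + 2681·k. Then 2681·k ≡ 5185 − 1099 ≡ 4086 (mod 9000).
Need 2681⁻¹ mod 9000. Extended Euclid on (9000, 2681):
9000 = 3·2681 + 957
2681 = 2·957 + 767
957 = 1·767 + 190
767 = 4·190 + 7
190 = 27·7 + 1
7 = 7·1 + 0
Back-substitute:
1 = 190 − 27·7
1 = −27·767 + 109·190
1 = 109·957 − 136·767
1 = −136·2681 + 381·957
1 = 381·9000 − 1279·2681
2681⁻¹ ≡ 7721 (mod 9000), so k ≡ 7721·4086 ≡ 3006 (mod 9000).
x = 1099 + 2681·3006 = 8060185.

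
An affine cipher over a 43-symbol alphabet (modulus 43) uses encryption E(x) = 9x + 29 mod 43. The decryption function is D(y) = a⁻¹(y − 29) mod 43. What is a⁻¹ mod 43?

24

gcd(43, 9) by repeated division:
43 = 4·9 + 7
9 = 1·7 + 2
7 = 3·2 + 1
2 = 2·1 + 0
The gcd is 1. Working backward:
1 = 7 − 3·2
1 = −3·9 + 4·7
1 = 4·43 − 19·9
Hence 9⁻¹ ≡ -19 ≡ 24 (mod 43).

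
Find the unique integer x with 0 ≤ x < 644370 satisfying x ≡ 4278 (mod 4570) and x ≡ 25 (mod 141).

Write x = 4278 + 4570·k. Then 4570·k ≡ 25 − 4278 ≡ 118 (mod 141).
Need 4570⁻¹ mod 141. Extended Euclid on (141, 58):
141 = 2·58 + 25
58 = 2·25 + 8
25 = 3·8 + 1
8 = 8·1 + 0
Back-substitute:
1 = 25 − 3·8
1 = −3·58 + 7·25
1 = 7·141 − 17·58
4570⁻¹ ≡ 124 (mod 141), so k ≡ 124·118 ≡ 109 (mod 141).
x = 4278 + 4570·109 = 502408.

502408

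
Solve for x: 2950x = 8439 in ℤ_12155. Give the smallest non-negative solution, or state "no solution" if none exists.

gcd(2950, 12155):
12155 = 4*2950 + 355
2950 = 8*355 + 110
355 = 3*110 + 25
110 = 4*25 + 10
25 = 2*10 + 5
10 = 2*5 + 0
gcd = 5, but 5 ∤ 8439, so the congruence has no solution.

no solution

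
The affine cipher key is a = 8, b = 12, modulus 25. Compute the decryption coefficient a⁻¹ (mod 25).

gcd(25, 8) by repeated division:
25 = 3·8 + 1
8 = 8·1 + 0
The gcd is 1. Working backward:
1 = 25 − 3·8
Thus 8·(-3) ≡ 1 (mod 25); reducing, -3 mod 25 = 22.

22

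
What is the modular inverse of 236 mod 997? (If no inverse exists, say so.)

790

Extended Euclidean algorithm:
997 = 4×236 + 53
236 = 4×53 + 24
53 = 2×24 + 5
24 = 4×5 + 4
5 = 1×4 + 1
4 = 4×1 + 0
Since gcd(236, 997) = 1, back-substitute to write 1 as a combination:
1 = 5 − 4
1 = −24 + 5·5
1 = 5·53 − 11·24
1 = −11·236 + 49·53
1 = 49·997 − 207·236
So 236·(-207) ≡ 1 (mod 997), and -207 ≡ 790 (mod 997).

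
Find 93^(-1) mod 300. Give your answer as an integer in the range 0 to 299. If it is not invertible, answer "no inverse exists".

no inverse exists

Compute gcd(93, 300):
300 = 3·93 + 21
93 = 4·21 + 9
21 = 2·9 + 3
9 = 3·3 + 0
The gcd is 3, not 1, hence no inverse exists.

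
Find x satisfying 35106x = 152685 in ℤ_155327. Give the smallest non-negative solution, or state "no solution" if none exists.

17990

First find gcd(35106, 155327):
155327 = 4*35106 + 14903
35106 = 2*14903 + 5300
14903 = 2*5300 + 4303
5300 = 1*4303 + 997
4303 = 4*997 + 315
997 = 3*315 + 52
315 = 6*52 + 3
52 = 17*3 + 1
3 = 3*1 + 0
gcd = 1, so a unique solution mod 155327 exists.
Back-substitute for the Bézout coefficients:
1 = 52 − 17·3
1 = −17·315 + 103·52
1 = 103·997 − 326·315
1 = −326·4303 + 1407·997
1 = 1407·5300 − 1733·4303
1 = −1733·14903 + 4873·5300
1 = 4873·35106 − 11479·14903
1 = −11479·155327 + 50789·35106
So 35106·(50789) ≡ 1 (mod 155327), giving 35106⁻¹ ≡ 50789.
x ≡ 35106⁻¹·152685 ≡ 50789·152685 ≡ 17990 (mod 155327).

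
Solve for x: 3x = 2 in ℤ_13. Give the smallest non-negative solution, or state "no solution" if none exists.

5

First find gcd(3, 13):
13 = 4·3 + 1
3 = 3·1 + 0
gcd = 1, so a unique solution mod 13 exists.
Back-substitute for the Bézout coefficients:
1 = 13 − 4·3
So 3·(-4) ≡ 1 (mod 13), giving 3⁻¹ ≡ 9.
x ≡ 3⁻¹·2 ≡ 9·2 ≡ 5 (mod 13).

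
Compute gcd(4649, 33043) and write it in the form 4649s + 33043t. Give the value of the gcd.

Repeated division:
33043 = 7·4649 + 500
4649 = 9·500 + 149
500 = 3·149 + 53
149 = 2·53 + 43
53 = 1·43 + 10
43 = 4·10 + 3
10 = 3·3 + 1
3 = 3·1 + 0
gcd(4649, 33043) = 1.
Working backward:
1 = 10 − 3·3
1 = −3·43 + 13·10
1 = 13·53 − 16·43
1 = −16·149 + 45·53
1 = 45·500 − 151·149
1 = −151·4649 + 1404·500
1 = 1404·33043 − 9979·4649
So 1 = (1404)·33043 + (-9979)·4649.

1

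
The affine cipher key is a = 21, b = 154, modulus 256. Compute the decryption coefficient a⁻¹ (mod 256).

Extended Euclidean algorithm:
256 = 12*21 + 4
21 = 5*4 + 1
4 = 4*1 + 0
The gcd is 1. Working backward:
1 = 21 − 5·4
1 = −5·256 + 61·21
So 21·61 ≡ 1 (mod 256).

61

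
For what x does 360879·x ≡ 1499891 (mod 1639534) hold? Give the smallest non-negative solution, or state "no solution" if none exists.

First find gcd(360879, 1639534):
1639534 = 4*360879 + 196018
360879 = 1*196018 + 164861
196018 = 1*164861 + 31157
164861 = 5*31157 + 9076
31157 = 3*9076 + 3929
9076 = 2*3929 + 1218
3929 = 3*1218 + 275
1218 = 4*275 + 118
275 = 2*118 + 39
118 = 3*39 + 1
39 = 39*1 + 0
gcd = 1, so a unique solution mod 1639534 exists.
Back-substitute for the Bézout coefficients:
1 = 118 − 3·39
1 = −3·275 + 7·118
1 = 7·1218 − 31·275
1 = −31·3929 + 100·1218
1 = 100·9076 − 231·3929
1 = −231·31157 + 793·9076
1 = 793·164861 − 4196·31157
1 = −4196·196018 + 4989·164861
1 = 4989·360879 − 9185·196018
1 = −9185·1639534 + 41729·360879
So 360879·(41729) ≡ 1 (mod 1639534), giving 360879⁻¹ ≡ 41729.
x ≡ 360879⁻¹·1499891 ≡ 41729·1499891 ≡ 1380623 (mod 1639534).

1380623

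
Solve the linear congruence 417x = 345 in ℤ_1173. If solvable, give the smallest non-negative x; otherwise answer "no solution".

First find gcd(417, 1173):
1173 = 2×417 + 339
417 = 1×339 + 78
339 = 4×78 + 27
78 = 2×27 + 24
27 = 1×24 + 3
24 = 8×3 + 0
gcd = 3 and 3 | 345, so solutions exist. Divide through by 3: 139x ≡ 115 (mod 391).
Now find 139⁻¹ mod 391:
391 = 2*139 + 113
139 = 1*113 + 26
113 = 4*26 + 9
26 = 2*9 + 8
9 = 1*8 + 1
8 = 8*1 + 0
Back-substitute:
1 = 9 − 8
1 = −26 + 3·9
1 = 3·113 − 13·26
1 = −13·139 + 16·113
1 = 16·391 − 45·139
So 139·(-45) ≡ 1 (mod 391), i.e. 139⁻¹ ≡ 346.
Then x ≡ 346·115 ≡ 299 (mod 391); the smallest non-negative solution is x = 299.

299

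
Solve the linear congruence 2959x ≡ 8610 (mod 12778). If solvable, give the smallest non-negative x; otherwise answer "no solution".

First find gcd(2959, 12778):
12778 = 4×2959 + 942
2959 = 3×942 + 133
942 = 7×133 + 11
133 = 12×11 + 1
11 = 11×1 + 0
gcd = 1, so a unique solution mod 12778 exists.
Back-substitute for the Bézout coefficients:
1 = 133 − 12·11
1 = −12·942 + 85·133
1 = 85·2959 − 267·942
1 = −267·12778 + 1153·2959
So 2959·(1153) ≡ 1 (mod 12778), giving 2959⁻¹ ≡ 1153.
x ≡ 2959⁻¹·8610 ≡ 1153·8610 ≡ 11602 (mod 12778).

11602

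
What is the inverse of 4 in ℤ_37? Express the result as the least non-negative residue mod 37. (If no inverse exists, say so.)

Apply the Euclidean algorithm to 37 and 4:
37 = 9*4 + 1
4 = 4*1 + 0
Since gcd(4, 37) = 1, back-substitute to write 1 as a combination:
1 = 37 − 9·4
Thus 4·(-9) ≡ 1 (mod 37); reducing, -9 mod 37 = 28.

28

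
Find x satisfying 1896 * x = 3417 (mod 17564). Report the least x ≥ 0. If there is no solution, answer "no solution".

gcd(1896, 17564):
17564 = 9·1896 + 500
1896 = 3·500 + 396
500 = 1·396 + 104
396 = 3·104 + 84
104 = 1·84 + 20
84 = 4·20 + 4
20 = 5·4 + 0
gcd = 4, but 4 ∤ 3417, so the congruence has no solution.

no solution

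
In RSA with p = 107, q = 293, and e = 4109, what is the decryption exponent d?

9205

φ(n) = (p−1)(q−1) = 106·292 = 30952.
Need d with 4109·d ≡ 1 (mod 30952). Apply the extended Euclidean algorithm:
30952 = 7×4109 + 2189
4109 = 1×2189 + 1920
2189 = 1×1920 + 269
1920 = 7×269 + 37
269 = 7×37 + 10
37 = 3×10 + 7
10 = 1×7 + 3
7 = 2×3 + 1
3 = 3×1 + 0
Back-substitute:
1 = 7 − 2·3
1 = −2·10 + 3·7
1 = 3·37 − 11·10
1 = −11·269 + 80·37
1 = 80·1920 − 571·269
1 = −571·2189 + 651·1920
1 = 651·4109 − 1222·2189
1 = −1222·30952 + 9205·4109
So 4109·9205 ≡ 1 (mod 30952), hence d = 9205.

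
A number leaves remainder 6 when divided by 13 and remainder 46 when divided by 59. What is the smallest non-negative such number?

695

Write x = 6 + 13·k. Then 13·k ≡ 46 − 6 ≡ 40 (mod 59).
Need 13⁻¹ mod 59. Extended Euclid on (59, 13):
59 = 4*13 + 7
13 = 1*7 + 6
7 = 1*6 + 1
6 = 6*1 + 0
Back-substitute:
1 = 7 − 6
1 = −13 + 2·7
1 = 2·59 − 9·13
13⁻¹ ≡ 50 (mod 59), so k ≡ 50·40 ≡ 53 (mod 59).
x = 6 + 13·53 = 695.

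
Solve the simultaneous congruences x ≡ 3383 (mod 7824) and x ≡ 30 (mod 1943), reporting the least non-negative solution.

Write x = 3383 + 7824·k. Then 7824·k ≡ 30 − 3383 ≡ 533 (mod 1943).
Need 7824⁻¹ mod 1943. Extended Euclid on (1943, 52):
1943 = 37·52 + 19
52 = 2·19 + 14
19 = 1·14 + 5
14 = 2·5 + 4
5 = 1·4 + 1
4 = 4·1 + 0
Back-substitute:
1 = 5 − 4
1 = −14 + 3·5
1 = 3·19 − 4·14
1 = −4·52 + 11·19
1 = 11·1943 − 411·52
7824⁻¹ ≡ 1532 (mod 1943), so k ≡ 1532·533 ≡ 496 (mod 1943).
x = 3383 + 7824·496 = 3884087.

3884087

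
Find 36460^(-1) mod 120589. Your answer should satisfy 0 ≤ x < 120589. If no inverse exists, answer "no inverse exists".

Run Euclid on (120589, 36460):
120589 = 3·36460 + 11209
36460 = 3·11209 + 2833
11209 = 3·2833 + 2710
2833 = 1·2710 + 123
2710 = 22·123 + 4
123 = 30·4 + 3
4 = 1·3 + 1
3 = 3·1 + 0
The gcd is 1. Working backward:
1 = 4 − 3
1 = −123 + 31·4
1 = 31·2710 − 683·123
1 = −683·2833 + 714·2710
1 = 714·11209 − 2825·2833
1 = −2825·36460 + 9189·11209
1 = 9189·120589 − 30392·36460
Hence 36460⁻¹ ≡ -30392 ≡ 90197 (mod 120589).

90197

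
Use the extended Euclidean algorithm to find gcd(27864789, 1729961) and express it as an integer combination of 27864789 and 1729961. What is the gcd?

Euclidean algorithm:
27864789 = 16·1729961 + 185413
1729961 = 9·185413 + 61244
185413 = 3·61244 + 1681
61244 = 36·1681 + 728
1681 = 2·728 + 225
728 = 3·225 + 53
225 = 4·53 + 13
53 = 4·13 + 1
13 = 13·1 + 0
gcd(27864789, 1729961) = 1.
Express as a combination:
1 = 53 − 4·13
1 = −4·225 + 17·53
1 = 17·728 − 55·225
1 = −55·1681 + 127·728
1 = 127·61244 − 4627·1681
1 = −4627·185413 + 14008·61244
1 = 14008·1729961 − 130699·185413
1 = −130699·27864789 + 2105192·1729961
So 1 = (-130699)·27864789 + (2105192)·1729961.

1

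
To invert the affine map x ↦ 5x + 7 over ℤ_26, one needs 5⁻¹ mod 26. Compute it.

Apply the Euclidean algorithm to 26 and 5:
26 = 5*5 + 1
5 = 5*1 + 0
gcd = 1, so the inverse exists. Back-substitute:
1 = 26 − 5·5
Thus 5·(-5) ≡ 1 (mod 26); reducing, -5 mod 26 = 21.

21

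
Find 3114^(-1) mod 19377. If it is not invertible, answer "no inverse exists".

Compute gcd(3114, 19377):
19377 = 6·3114 + 693
3114 = 4·693 + 342
693 = 2·342 + 9
342 = 38·9 + 0
gcd(3114, 19377) = 9 ≠ 1, so 3114 has no multiplicative inverse modulo 19377.

no inverse exists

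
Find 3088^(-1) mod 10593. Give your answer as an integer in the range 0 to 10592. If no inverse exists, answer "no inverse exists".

271

Apply the Euclidean algorithm to 10593 and 3088:
10593 = 3*3088 + 1329
3088 = 2*1329 + 430
1329 = 3*430 + 39
430 = 11*39 + 1
39 = 39*1 + 0
The gcd is 1. Working backward:
1 = 430 − 11·39
1 = −11·1329 + 34·430
1 = 34·3088 − 79·1329
1 = −79·10593 + 271·3088
So 3088·271 ≡ 1 (mod 10593).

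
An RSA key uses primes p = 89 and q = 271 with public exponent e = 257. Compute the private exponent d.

13313

φ(n) = (p−1)(q−1) = 88·270 = 23760.
Need d with 257·d ≡ 1 (mod 23760). Apply the extended Euclidean algorithm:
23760 = 92*257 + 116
257 = 2*116 + 25
116 = 4*25 + 16
25 = 1*16 + 9
16 = 1*9 + 7
9 = 1*7 + 2
7 = 3*2 + 1
2 = 2*1 + 0
Back-substitute:
1 = 7 − 3·2
1 = −3·9 + 4·7
1 = 4·16 − 7·9
1 = −7·25 + 11·16
1 = 11·116 − 51·25
1 = −51·257 + 113·116
1 = 113·23760 − 10447·257
So 257·(-10447) ≡ 1 (mod 23760), hence d ≡ -10447 ≡ 13313 (mod 23760).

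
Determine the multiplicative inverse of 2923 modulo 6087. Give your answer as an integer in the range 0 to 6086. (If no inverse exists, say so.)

1768

Run Euclid on (6087, 2923):
6087 = 2×2923 + 241
2923 = 12×241 + 31
241 = 7×31 + 24
31 = 1×24 + 7
24 = 3×7 + 3
7 = 2×3 + 1
3 = 3×1 + 0
gcd = 1, so the inverse exists. Back-substitute:
1 = 7 − 2·3
1 = −2·24 + 7·7
1 = 7·31 − 9·24
1 = −9·241 + 70·31
1 = 70·2923 − 849·241
1 = −849·6087 + 1768·2923
So 2923·1768 ≡ 1 (mod 6087).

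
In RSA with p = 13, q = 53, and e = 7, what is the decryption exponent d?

535

φ(n) = (p−1)(q−1) = 12·52 = 624.
Need d with 7·d ≡ 1 (mod 624). Apply the extended Euclidean algorithm:
624 = 89*7 + 1
7 = 7*1 + 0
Back-substitute:
1 = 624 − 89·7
So 7·(-89) ≡ 1 (mod 624), hence d ≡ -89 ≡ 535 (mod 624).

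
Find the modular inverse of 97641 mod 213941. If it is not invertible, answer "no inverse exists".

147829

Run Euclid on (213941, 97641):
213941 = 2·97641 + 18659
97641 = 5·18659 + 4346
18659 = 4·4346 + 1275
4346 = 3·1275 + 521
1275 = 2·521 + 233
521 = 2·233 + 55
233 = 4·55 + 13
55 = 4·13 + 3
13 = 4·3 + 1
3 = 3·1 + 0
The gcd is 1. Working backward:
1 = 13 − 4·3
1 = −4·55 + 17·13
1 = 17·233 − 72·55
1 = −72·521 + 161·233
1 = 161·1275 − 394·521
1 = −394·4346 + 1343·1275
1 = 1343·18659 − 5766·4346
1 = −5766·97641 + 30173·18659
1 = 30173·213941 − 66112·97641
So 97641·(-66112) ≡ 1 (mod 213941), and -66112 ≡ 147829 (mod 213941).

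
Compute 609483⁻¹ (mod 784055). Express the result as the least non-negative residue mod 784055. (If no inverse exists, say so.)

752827

Apply the Euclidean algorithm to 784055 and 609483:
784055 = 1·609483 + 174572
609483 = 3·174572 + 85767
174572 = 2·85767 + 3038
85767 = 28·3038 + 703
3038 = 4·703 + 226
703 = 3·226 + 25
226 = 9·25 + 1
25 = 25·1 + 0
gcd = 1, so the inverse exists. Back-substitute:
1 = 226 − 9·25
1 = −9·703 + 28·226
1 = 28·3038 − 121·703
1 = −121·85767 + 3416·3038
1 = 3416·174572 − 6953·85767
1 = −6953·609483 + 24275·174572
1 = 24275·784055 − 31228·609483
So 609483·(-31228) ≡ 1 (mod 784055), and -31228 ≡ 752827 (mod 784055).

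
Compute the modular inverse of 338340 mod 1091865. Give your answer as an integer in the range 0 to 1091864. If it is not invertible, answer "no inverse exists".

no inverse exists

Euclidean algorithm on 1091865, 338340:
1091865 = 3×338340 + 76845
338340 = 4×76845 + 30960
76845 = 2×30960 + 14925
30960 = 2×14925 + 1110
14925 = 13×1110 + 495
1110 = 2×495 + 120
495 = 4×120 + 15
120 = 8×15 + 0
Since gcd = 15 > 1, 338340 is not a unit mod 1091865.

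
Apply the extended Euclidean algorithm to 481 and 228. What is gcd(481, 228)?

1

Repeated division:
481 = 2*228 + 25
228 = 9*25 + 3
25 = 8*3 + 1
3 = 3*1 + 0
gcd(481, 228) = 1.
Working backward:
1 = 25 − 8·3
1 = −8·228 + 73·25
1 = 73·481 − 154·228
So 1 = (73)·481 + (-154)·228.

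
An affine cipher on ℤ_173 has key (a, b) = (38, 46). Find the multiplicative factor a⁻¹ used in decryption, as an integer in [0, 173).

41

gcd(173, 38) by repeated division:
173 = 4*38 + 21
38 = 1*21 + 17
21 = 1*17 + 4
17 = 4*4 + 1
4 = 4*1 + 0
The gcd is 1. Working backward:
1 = 17 − 4·4
1 = −4·21 + 5·17
1 = 5·38 − 9·21
1 = −9·173 + 41·38
So 38·41 ≡ 1 (mod 173).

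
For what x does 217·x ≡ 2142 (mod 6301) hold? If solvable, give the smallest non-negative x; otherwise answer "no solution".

First find gcd(217, 6301):
6301 = 29×217 + 8
217 = 27×8 + 1
8 = 8×1 + 0
gcd = 1, so a unique solution mod 6301 exists.
Back-substitute for the Bézout coefficients:
1 = 217 − 27·8
1 = −27·6301 + 784·217
So 217·(784) ≡ 1 (mod 6301), giving 217⁻¹ ≡ 784.
x ≡ 217⁻¹·2142 ≡ 784·2142 ≡ 3262 (mod 6301).

3262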